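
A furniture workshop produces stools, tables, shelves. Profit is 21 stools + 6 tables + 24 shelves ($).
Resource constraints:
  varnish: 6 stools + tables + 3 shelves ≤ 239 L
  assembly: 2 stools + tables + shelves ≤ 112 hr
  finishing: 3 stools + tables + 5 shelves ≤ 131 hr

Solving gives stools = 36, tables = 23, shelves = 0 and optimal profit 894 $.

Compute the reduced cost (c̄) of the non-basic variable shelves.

Binding: varnish and finishing. Non-binding: assembly (17 unused).
Slack constraints have shadow price 0 (complementary slackness).
Dual feasibility on the basic columns requires 6·y_varnish + 3·y_finishing = 21, 1·y_varnish + 1·y_finishing = 6.
Solving: y_varnish = 1, y_finishing = 5.
Reduced cost of shelves: c₃ − yᵀa₃ = 24 − (1·3 + 5·5) = 24 − 28 = -4.

-4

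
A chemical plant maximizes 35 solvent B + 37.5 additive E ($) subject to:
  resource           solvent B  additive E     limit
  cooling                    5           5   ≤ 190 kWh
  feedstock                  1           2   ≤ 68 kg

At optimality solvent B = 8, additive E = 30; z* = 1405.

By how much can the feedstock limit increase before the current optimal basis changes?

8

Binding constraints: cooling, feedstock. The basis is B = [[5,5],[1,2]] with det 5.
Per unit increase in feedstock, x* moves by d = (-1, 1).
The basis stays optimal until solvent B reaches 0; allowable increase = 8 kg.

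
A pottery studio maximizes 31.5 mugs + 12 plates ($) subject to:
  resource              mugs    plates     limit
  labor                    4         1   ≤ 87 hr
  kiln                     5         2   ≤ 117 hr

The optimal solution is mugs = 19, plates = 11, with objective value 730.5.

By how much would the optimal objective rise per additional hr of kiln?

At the optimum: labor uses 87 of 87 (binding); kiln uses 117 of 117 (binding).
Dual feasibility on the basic columns requires 4·y_labor + 5·y_kiln = 31.5, 1·y_labor + 2·y_kiln = 12.
Solving: y_labor = 1, y_kiln = 5.5.
Shadow price of kiln = 5.5.

5.5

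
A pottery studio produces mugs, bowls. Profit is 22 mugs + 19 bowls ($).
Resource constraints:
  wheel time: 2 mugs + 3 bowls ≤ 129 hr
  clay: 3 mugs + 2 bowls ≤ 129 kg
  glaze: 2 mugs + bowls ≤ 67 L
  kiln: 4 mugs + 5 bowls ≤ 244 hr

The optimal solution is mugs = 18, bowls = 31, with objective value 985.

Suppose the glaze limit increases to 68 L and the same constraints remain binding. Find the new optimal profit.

992

Check each constraint at x*: wheel time 129/129 (tight); clay 116/129 (slack 13); glaze 67/67 (tight); kiln 227/244 (slack 17).
Slack constraints have shadow price 0 (complementary slackness).
From A_Bᵀ y = c: 2·y_wheel time + 2·y_glaze = 22; 3·y_wheel time + 1·y_glaze = 19.
Solving: y_wheel time = 4, y_glaze = 7.
Δz = y_glaze·Δb = 7 × (1) = 7, so new z* = 985 + 7 = 992.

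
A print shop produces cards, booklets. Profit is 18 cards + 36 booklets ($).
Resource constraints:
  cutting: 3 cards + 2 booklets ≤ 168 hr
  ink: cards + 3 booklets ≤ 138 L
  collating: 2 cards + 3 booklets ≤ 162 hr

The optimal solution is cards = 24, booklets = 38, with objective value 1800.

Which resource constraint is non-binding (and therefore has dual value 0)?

cutting

cutting: 148/168 (slack 20)
ink: 138/138 (binding)
collating: 162/162 (binding)
By complementary slackness, a constraint with positive slack has shadow price 0 → cutting.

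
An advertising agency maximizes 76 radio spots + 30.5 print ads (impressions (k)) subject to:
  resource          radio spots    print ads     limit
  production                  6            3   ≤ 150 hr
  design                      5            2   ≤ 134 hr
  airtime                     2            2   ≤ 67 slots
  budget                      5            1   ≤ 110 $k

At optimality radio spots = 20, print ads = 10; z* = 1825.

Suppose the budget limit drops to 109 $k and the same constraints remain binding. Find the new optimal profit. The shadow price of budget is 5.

1820

Δb = -1, so new z* = 1825 + (5)·(-1) = 1825 − 5 = 1820.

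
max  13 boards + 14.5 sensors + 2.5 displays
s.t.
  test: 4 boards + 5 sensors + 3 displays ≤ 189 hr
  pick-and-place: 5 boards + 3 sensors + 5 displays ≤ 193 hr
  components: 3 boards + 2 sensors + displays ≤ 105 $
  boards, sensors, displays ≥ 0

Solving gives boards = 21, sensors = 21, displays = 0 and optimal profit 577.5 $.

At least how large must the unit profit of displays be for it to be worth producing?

8.5

Binding: test and components. Non-binding: pick-and-place (25 unused).
Since pick-and-place is not tight, its dual is 0.
The binding rows give the dual system: 4·y_test + 3·y_components = 13 and 5·y_test + 2·y_components = 14.5.
Solving: y_test = 2.5, y_components = 1.
displays enters the basis when its profit ≥ yᵀa₃ = 2.5·3 + 1·1 = 8.5.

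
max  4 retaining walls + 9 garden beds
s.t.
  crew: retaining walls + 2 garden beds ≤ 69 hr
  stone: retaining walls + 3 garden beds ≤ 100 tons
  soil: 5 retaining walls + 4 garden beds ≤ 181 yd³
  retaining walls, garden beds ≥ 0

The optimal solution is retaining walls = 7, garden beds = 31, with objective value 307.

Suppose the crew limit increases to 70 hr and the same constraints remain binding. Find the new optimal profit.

310

Check each constraint at x*: crew 69/69 (tight); stone 100/100 (tight); soil 159/181 (slack 22).
By complementary slackness, y = 0 for the non-binding constraint.
From A_Bᵀ y = c: 1·y_crew + 1·y_stone = 4; 2·y_crew + 3·y_stone = 9.
Solving: y_crew = 3, y_stone = 1.
Δz = y_crew·Δb = 3 × (1) = 3, so new z* = 307 + 3 = 310.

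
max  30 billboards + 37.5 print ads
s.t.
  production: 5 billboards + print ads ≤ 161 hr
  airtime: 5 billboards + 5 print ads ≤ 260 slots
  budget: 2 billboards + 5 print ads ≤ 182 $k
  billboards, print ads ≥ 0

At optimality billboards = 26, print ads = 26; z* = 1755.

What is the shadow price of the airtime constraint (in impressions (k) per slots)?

5

At the optimum: production uses 156 of 161 (slack = 5); airtime uses 260 of 260 (binding); budget uses 182 of 182 (binding).
By complementary slackness, y = 0 for the non-binding constraint.
The binding rows give the dual system: 5·y_airtime + 2·y_budget = 30 and 5·y_airtime + 5·y_budget = 37.5.
This yields shadow prices y_airtime = 5, y_budget = 2.5.
Shadow price of airtime = 5.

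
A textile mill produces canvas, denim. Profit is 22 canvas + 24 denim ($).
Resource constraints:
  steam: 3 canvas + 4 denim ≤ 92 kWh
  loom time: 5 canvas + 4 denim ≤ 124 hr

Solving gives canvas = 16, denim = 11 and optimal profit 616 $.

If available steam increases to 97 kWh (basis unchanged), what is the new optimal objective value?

636

At the optimum: steam uses 92 of 92 (binding); loom time uses 124 of 124 (binding).
Dual feasibility on the basic columns requires 3·y_steam + 5·y_loom time = 22, 4·y_steam + 4·y_loom time = 24.
This yields shadow prices y_steam = 4, y_loom time = 2.
Δz = y_steam·Δb = 4 × (5) = 20, so new z* = 616 + 20 = 636.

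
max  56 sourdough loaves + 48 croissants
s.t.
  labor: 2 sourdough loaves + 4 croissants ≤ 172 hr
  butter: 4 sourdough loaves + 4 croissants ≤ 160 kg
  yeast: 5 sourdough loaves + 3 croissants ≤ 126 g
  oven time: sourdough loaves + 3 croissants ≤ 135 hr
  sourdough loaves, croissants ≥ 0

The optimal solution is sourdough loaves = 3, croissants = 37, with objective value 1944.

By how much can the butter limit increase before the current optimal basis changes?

Binding constraints: butter, yeast. The basis is B = [[4,4],[5,3]] with det -8.
Per unit increase in butter, x* moves by d = (-0.375, 0.625).
The basis stays optimal until sourdough loaves reaches 0; allowable increase = 8 kg.

8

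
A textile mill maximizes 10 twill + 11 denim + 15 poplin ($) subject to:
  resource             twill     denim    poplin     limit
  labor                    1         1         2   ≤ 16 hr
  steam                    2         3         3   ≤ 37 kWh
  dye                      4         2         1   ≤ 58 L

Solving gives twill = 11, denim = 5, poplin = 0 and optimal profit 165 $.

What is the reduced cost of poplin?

Check each constraint at x*: labor 16/16 (tight); steam 37/37 (tight); dye 54/58 (slack 4).
Slack constraints have shadow price 0 (complementary slackness).
Dual feasibility on the basic columns requires 1·y_labor + 2·y_steam = 10, 1·y_labor + 3·y_steam = 11.
Solving: y_labor = 8, y_steam = 1.
Reduced cost of poplin: c₃ − yᵀa₃ = 15 − (8·2 + 1·3) = 15 − 19 = -4.

-4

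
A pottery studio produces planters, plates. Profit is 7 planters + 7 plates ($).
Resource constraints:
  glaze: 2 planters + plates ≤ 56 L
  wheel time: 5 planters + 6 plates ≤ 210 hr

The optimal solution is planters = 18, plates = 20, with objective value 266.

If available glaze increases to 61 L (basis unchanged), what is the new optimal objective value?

Both glaze and wheel time are binding at x*.
From A_Bᵀ y = c: 2·y_glaze + 5·y_wheel time = 7; 1·y_glaze + 6·y_wheel time = 7.
Solving: y_glaze = 1, y_wheel time = 1.
Δz = y_glaze·Δb = 1 × (5) = 5, so new z* = 266 + 5 = 271.

271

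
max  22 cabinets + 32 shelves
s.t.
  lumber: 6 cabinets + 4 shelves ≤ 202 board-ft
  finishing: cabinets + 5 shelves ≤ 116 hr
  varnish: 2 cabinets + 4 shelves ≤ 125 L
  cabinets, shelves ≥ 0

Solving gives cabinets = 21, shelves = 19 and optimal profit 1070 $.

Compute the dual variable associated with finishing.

Binding: lumber and finishing. Non-binding: varnish (7 unused).
Slack constraints have shadow price 0 (complementary slackness).
From A_Bᵀ y = c: 6·y_lumber + 1·y_finishing = 22; 4·y_lumber + 5·y_finishing = 32.
This yields shadow prices y_lumber = 3, y_finishing = 4.
Shadow price of finishing = 4.

4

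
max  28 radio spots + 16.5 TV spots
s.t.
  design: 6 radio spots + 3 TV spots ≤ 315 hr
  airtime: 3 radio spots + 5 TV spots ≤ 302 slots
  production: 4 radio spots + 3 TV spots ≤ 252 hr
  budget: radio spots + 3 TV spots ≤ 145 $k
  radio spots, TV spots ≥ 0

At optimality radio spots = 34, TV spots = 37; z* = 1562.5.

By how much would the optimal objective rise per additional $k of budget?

Check each constraint at x*: design 315/315 (tight); airtime 287/302 (slack 15); production 247/252 (slack 5); budget 145/145 (tight).
Slack constraints have shadow price 0 (complementary slackness).
Dual feasibility on the basic columns requires 6·y_design + 1·y_budget = 28, 3·y_design + 3·y_budget = 16.5.
Solving: y_design = 4.5, y_budget = 1.
Shadow price of budget = 1.

1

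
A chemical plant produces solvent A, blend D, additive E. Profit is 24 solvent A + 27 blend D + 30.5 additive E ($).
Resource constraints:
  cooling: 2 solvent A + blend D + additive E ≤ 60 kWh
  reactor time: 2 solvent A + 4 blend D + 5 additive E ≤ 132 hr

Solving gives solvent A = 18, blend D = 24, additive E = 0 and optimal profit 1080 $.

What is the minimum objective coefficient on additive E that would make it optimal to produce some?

Both cooling and reactor time are binding at x*.
From A_Bᵀ y = c: 2·y_cooling + 2·y_reactor time = 24; 1·y_cooling + 4·y_reactor time = 27.
Solving: y_cooling = 7, y_reactor time = 5.
additive E enters the basis when its profit ≥ yᵀa₃ = 7·1 + 5·5 = 32.

32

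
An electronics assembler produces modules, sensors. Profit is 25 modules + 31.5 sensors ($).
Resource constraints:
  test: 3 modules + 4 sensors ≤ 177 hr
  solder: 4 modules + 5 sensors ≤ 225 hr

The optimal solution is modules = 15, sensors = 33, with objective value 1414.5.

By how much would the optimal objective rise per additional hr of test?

1

At the optimum: test uses 177 of 177 (binding); solder uses 225 of 225 (binding).
The binding rows give the dual system: 3·y_test + 4·y_solder = 25 and 4·y_test + 5·y_solder = 31.5.
This yields shadow prices y_test = 1, y_solder = 5.5.
Shadow price of test = 1.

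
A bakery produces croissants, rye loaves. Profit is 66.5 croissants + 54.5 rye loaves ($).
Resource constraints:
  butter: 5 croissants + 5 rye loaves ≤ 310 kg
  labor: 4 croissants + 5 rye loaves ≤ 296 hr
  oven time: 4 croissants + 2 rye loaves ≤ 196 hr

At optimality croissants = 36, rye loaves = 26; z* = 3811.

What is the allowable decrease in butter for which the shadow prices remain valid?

65

Binding constraints: butter, oven time. The basis is B = [[5,5],[4,2]] with det -10.
Per unit decrease in butter, x* moves by d = (0.2, -0.4).
The basis stays optimal until rye loaves reaches 0; allowable decrease = 65 kg.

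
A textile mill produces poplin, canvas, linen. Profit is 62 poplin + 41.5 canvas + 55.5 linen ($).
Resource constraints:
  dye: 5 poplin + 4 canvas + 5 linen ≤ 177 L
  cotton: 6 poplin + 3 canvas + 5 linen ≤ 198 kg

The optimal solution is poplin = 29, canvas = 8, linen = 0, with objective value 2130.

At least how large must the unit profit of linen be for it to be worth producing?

57.5

Both dye and cotton are binding at x*.
Dual feasibility on the basic columns requires 5·y_dye + 6·y_cotton = 62, 4·y_dye + 3·y_cotton = 41.5.
Solving: y_dye = 7, y_cotton = 4.5.
linen enters the basis when its profit ≥ yᵀa₃ = 7·5 + 4.5·5 = 57.5.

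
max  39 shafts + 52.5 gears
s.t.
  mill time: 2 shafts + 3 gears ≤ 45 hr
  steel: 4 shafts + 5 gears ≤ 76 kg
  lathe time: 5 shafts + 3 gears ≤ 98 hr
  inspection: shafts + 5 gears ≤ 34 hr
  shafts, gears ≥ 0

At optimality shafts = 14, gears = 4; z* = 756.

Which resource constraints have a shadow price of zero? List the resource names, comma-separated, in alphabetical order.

mill time: 40/45 (slack 5)
steel: 76/76 (binding)
lathe time: 82/98 (slack 16)
inspection: 34/34 (binding)
By complementary slackness, a constraint with positive slack has shadow price 0 → lathe time, mill time.

lathe time, mill time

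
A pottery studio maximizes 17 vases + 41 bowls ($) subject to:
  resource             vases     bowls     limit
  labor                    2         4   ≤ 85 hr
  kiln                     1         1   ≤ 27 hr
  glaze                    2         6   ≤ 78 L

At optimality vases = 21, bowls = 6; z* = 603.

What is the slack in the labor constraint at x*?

19

labor used = 2·21 + 4·6 = 66; slack = 85 − 66 = 19.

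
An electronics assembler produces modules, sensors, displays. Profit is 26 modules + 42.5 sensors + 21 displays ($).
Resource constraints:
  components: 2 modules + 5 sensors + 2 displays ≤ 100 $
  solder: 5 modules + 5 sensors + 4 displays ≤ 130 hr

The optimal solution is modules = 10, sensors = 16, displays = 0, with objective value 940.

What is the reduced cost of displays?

-2

Both components and solder are binding at x*.
The binding rows give the dual system: 2·y_components + 5·y_solder = 26 and 5·y_components + 5·y_solder = 42.5.
This yields shadow prices y_components = 5.5, y_solder = 3.
Reduced cost of displays: c₃ − yᵀa₃ = 21 − (5.5·2 + 3·4) = 21 − 23 = -2.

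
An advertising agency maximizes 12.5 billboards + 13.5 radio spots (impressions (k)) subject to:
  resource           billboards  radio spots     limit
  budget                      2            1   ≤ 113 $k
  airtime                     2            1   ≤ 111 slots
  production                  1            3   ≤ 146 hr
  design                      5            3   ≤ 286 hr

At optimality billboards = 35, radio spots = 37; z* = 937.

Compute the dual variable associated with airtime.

Check each constraint at x*: budget 107/113 (slack 6); airtime 107/111 (slack 4); production 146/146 (tight); design 286/286 (tight).
Slack constraints have shadow price 0 (complementary slackness).
From A_Bᵀ y = c: 1·y_production + 5·y_design = 12.5; 3·y_production + 3·y_design = 13.5.
→ y_production = 2.5 and y_design = 2.
Shadow price of airtime = 0.

0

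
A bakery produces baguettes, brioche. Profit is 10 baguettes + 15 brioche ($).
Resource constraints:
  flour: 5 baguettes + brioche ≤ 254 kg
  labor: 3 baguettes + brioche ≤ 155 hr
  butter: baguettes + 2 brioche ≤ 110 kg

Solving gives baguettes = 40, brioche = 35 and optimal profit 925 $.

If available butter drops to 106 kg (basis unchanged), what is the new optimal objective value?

At the optimum: flour uses 235 of 254 (slack = 19); labor uses 155 of 155 (binding); butter uses 110 of 110 (binding).
By complementary slackness, y = 0 for the non-binding constraint.
From A_Bᵀ y = c: 3·y_labor + 1·y_butter = 10; 1·y_labor + 2·y_butter = 15.
This yields shadow prices y_labor = 1, y_butter = 7.
Δz = y_butter·Δb = 7 × (-4) = -28, so new z* = 925 − 28 = 897.

897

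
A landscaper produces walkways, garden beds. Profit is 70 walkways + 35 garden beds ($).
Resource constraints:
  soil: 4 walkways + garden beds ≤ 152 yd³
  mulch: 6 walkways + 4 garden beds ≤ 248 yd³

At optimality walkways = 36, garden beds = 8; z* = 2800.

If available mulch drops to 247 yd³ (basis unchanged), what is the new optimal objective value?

At the optimum: soil uses 152 of 152 (binding); mulch uses 248 of 248 (binding).
Dual feasibility on the basic columns requires 4·y_soil + 6·y_mulch = 70, 1·y_soil + 4·y_mulch = 35.
This yields shadow prices y_soil = 7, y_mulch = 7.
Δz = y_mulch·Δb = 7 × (-1) = -7, so new z* = 2800 − 7 = 2793.

2793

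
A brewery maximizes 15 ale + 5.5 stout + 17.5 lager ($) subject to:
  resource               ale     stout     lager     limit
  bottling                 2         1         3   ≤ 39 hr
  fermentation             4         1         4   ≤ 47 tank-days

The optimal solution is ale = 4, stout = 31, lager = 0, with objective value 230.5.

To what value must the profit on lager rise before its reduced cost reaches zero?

18.5

Check each constraint at x*: bottling 39/39 (tight); fermentation 47/47 (tight).
Dual feasibility on the basic columns requires 2·y_bottling + 4·y_fermentation = 15, 1·y_bottling + 1·y_fermentation = 5.5.
Solving: y_bottling = 3.5, y_fermentation = 2.
lager enters the basis when its profit ≥ yᵀa₃ = 3.5·3 + 2·4 = 18.5.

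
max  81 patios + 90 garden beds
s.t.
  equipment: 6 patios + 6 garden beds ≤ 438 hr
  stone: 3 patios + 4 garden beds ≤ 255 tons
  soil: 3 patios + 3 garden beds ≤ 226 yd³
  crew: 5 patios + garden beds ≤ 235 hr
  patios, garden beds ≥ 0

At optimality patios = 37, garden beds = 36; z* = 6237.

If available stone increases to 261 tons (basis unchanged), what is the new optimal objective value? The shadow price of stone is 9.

Δb = 6, so new z* = 6237 + (9)·(6) = 6237 + 54 = 6291.

6291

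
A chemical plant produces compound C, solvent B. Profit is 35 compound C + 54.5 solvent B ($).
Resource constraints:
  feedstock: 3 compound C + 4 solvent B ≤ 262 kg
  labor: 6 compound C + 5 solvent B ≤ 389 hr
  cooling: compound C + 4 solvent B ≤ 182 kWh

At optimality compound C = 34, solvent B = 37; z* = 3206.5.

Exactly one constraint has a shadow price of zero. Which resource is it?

feedstock: 250/262 (slack 12)
labor: 389/389 (binding)
cooling: 182/182 (binding)
By complementary slackness, a constraint with positive slack has shadow price 0 → feedstock.

feedstock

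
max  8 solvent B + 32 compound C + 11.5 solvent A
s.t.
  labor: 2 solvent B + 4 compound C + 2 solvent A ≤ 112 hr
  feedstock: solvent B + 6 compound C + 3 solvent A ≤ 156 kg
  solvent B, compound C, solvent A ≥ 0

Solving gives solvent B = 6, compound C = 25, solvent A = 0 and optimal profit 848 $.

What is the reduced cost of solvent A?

Check each constraint at x*: labor 112/112 (tight); feedstock 156/156 (tight).
Dual feasibility on the basic columns requires 2·y_labor + 1·y_feedstock = 8, 4·y_labor + 6·y_feedstock = 32.
→ y_labor = 2 and y_feedstock = 4.
Reduced cost of solvent A: c₃ − yᵀa₃ = 11.5 − (2·2 + 4·3) = 11.5 − 16 = -4.5.

-4.5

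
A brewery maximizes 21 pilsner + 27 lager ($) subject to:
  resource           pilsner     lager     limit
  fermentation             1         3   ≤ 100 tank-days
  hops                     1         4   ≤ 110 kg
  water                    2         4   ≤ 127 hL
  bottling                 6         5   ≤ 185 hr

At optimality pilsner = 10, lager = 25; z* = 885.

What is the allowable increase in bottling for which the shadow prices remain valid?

Binding constraints: hops, bottling. The basis is B = [[1,4],[6,5]] with det -19.
Per unit increase in bottling, x* moves by d = (0.2105, -0.0526).
The basis stays optimal until water becomes binding; allowable increase = 33.25 hr.

33.25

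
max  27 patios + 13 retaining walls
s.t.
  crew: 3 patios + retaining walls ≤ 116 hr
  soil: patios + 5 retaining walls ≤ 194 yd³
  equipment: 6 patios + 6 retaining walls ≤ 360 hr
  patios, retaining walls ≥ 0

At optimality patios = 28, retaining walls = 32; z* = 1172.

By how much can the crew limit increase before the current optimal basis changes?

64

Binding constraints: crew, equipment. The basis is B = [[3,1],[6,6]] with det 12.
Per unit increase in crew, x* moves by d = (0.5, -0.5).
The basis stays optimal until retaining walls reaches 0; allowable increase = 64 hr.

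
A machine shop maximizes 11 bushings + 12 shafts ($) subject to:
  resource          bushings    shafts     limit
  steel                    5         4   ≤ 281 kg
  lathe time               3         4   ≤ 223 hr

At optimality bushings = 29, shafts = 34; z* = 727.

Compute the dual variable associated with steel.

1

Both steel and lathe time are binding at x*.
From A_Bᵀ y = c: 5·y_steel + 3·y_lathe time = 11; 4·y_steel + 4·y_lathe time = 12.
→ y_steel = 1 and y_lathe time = 2.
Shadow price of steel = 1.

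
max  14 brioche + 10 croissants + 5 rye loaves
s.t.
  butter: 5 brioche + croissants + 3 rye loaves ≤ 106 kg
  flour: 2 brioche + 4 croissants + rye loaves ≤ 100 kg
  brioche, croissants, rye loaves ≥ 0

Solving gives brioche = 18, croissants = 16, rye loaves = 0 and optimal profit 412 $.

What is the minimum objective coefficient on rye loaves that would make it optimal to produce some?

8

At the optimum: butter uses 106 of 106 (binding); flour uses 100 of 100 (binding).
The binding rows give the dual system: 5·y_butter + 2·y_flour = 14 and 1·y_butter + 4·y_flour = 10.
→ y_butter = 2 and y_flour = 2.
rye loaves enters the basis when its profit ≥ yᵀa₃ = 2·3 + 2·1 = 8.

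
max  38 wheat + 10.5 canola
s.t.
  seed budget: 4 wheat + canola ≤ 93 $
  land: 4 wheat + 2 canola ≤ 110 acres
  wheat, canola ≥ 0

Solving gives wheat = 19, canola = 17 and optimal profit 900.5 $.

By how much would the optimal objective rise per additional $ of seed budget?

8.5

Check each constraint at x*: seed budget 93/93 (tight); land 110/110 (tight).
From A_Bᵀ y = c: 4·y_seed budget + 4·y_land = 38; 1·y_seed budget + 2·y_land = 10.5.
→ y_seed budget = 8.5 and y_land = 1.
Shadow price of seed budget = 8.5.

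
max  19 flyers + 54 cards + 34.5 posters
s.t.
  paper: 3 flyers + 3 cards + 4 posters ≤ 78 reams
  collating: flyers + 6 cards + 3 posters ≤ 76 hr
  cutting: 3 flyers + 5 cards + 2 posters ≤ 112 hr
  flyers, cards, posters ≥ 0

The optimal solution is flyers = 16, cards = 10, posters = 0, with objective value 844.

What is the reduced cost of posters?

-2.5

At the optimum: paper uses 78 of 78 (binding); collating uses 76 of 76 (binding); cutting uses 98 of 112 (slack = 14).
Slack constraints have shadow price 0 (complementary slackness).
Dual feasibility on the basic columns requires 3·y_paper + 1·y_collating = 19, 3·y_paper + 6·y_collating = 54.
This yields shadow prices y_paper = 4, y_collating = 7.
Reduced cost of posters: c₃ − yᵀa₃ = 34.5 − (4·4 + 7·3) = 34.5 − 37 = -2.5.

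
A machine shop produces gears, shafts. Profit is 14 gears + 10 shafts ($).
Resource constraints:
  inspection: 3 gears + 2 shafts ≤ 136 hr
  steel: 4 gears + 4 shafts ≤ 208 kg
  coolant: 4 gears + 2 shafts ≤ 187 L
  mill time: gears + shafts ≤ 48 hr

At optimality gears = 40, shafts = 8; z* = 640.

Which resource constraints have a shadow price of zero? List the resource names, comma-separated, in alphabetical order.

inspection: 136/136 (binding)
steel: 192/208 (slack 16)
coolant: 176/187 (slack 11)
mill time: 48/48 (binding)
By complementary slackness, a constraint with positive slack has shadow price 0 → coolant, steel.

coolant, steel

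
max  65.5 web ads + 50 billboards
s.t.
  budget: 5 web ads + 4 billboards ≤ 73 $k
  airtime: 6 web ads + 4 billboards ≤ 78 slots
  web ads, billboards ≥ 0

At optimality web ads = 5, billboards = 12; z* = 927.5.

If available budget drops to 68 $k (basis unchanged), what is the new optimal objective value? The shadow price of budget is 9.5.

Δb = -5, so new z* = 927.5 + (9.5)·(-5) = 927.5 − 47.5 = 880.

880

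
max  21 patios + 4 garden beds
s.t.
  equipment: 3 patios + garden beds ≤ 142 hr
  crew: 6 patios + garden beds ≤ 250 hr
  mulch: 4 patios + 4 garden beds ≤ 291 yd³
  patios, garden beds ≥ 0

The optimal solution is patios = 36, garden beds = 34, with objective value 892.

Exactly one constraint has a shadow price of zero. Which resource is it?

mulch

equipment: 142/142 (binding)
crew: 250/250 (binding)
mulch: 280/291 (slack 11)
By complementary slackness, a constraint with positive slack has shadow price 0 → mulch.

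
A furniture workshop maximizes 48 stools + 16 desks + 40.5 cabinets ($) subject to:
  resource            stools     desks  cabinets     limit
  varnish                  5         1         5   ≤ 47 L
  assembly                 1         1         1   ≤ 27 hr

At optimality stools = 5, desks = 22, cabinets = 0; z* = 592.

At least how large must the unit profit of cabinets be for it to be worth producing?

Both varnish and assembly are binding at x*.
Dual feasibility on the basic columns requires 5·y_varnish + 1·y_assembly = 48, 1·y_varnish + 1·y_assembly = 16.
→ y_varnish = 8 and y_assembly = 8.
cabinets enters the basis when its profit ≥ yᵀa₃ = 8·5 + 8·1 = 48.

48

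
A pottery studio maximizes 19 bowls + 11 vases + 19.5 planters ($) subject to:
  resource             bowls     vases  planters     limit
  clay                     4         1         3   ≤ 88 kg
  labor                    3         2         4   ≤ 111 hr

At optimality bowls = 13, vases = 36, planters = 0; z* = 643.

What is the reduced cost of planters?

-3.5

At the optimum: clay uses 88 of 88 (binding); labor uses 111 of 111 (binding).
Dual feasibility on the basic columns requires 4·y_clay + 3·y_labor = 19, 1·y_clay + 2·y_labor = 11.
→ y_clay = 1 and y_labor = 5.
Reduced cost of planters: c₃ − yᵀa₃ = 19.5 − (1·3 + 5·4) = 19.5 − 23 = -3.5.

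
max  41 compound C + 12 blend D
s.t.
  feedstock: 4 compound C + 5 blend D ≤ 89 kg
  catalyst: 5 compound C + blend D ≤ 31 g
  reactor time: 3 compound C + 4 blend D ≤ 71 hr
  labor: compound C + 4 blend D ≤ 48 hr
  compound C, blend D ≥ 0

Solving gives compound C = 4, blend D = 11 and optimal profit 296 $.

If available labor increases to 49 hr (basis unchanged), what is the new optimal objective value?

297

Binding: catalyst and labor. Non-binding: feedstock (18 unused), reactor time (15 unused).
Slack constraints have shadow price 0 (complementary slackness).
The binding rows give the dual system: 5·y_catalyst + 1·y_labor = 41 and 1·y_catalyst + 4·y_labor = 12.
Solving: y_catalyst = 8, y_labor = 1.
Δz = y_labor·Δb = 1 × (1) = 1, so new z* = 296 + 1 = 297.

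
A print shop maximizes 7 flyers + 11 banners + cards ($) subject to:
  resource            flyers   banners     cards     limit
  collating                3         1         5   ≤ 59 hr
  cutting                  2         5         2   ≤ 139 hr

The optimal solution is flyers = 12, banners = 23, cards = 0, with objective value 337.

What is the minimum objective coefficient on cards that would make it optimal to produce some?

9

At the optimum: collating uses 59 of 59 (binding); cutting uses 139 of 139 (binding).
From A_Bᵀ y = c: 3·y_collating + 2·y_cutting = 7; 1·y_collating + 5·y_cutting = 11.
This yields shadow prices y_collating = 1, y_cutting = 2.
cards enters the basis when its profit ≥ yᵀa₃ = 1·5 + 2·2 = 9.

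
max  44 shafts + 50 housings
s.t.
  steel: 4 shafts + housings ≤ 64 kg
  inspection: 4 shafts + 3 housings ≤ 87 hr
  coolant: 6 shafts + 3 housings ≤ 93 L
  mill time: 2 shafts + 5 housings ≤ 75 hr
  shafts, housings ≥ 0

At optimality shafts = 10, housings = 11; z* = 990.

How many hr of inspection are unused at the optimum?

14

inspection used = 4·10 + 3·11 = 73; slack = 87 − 73 = 14.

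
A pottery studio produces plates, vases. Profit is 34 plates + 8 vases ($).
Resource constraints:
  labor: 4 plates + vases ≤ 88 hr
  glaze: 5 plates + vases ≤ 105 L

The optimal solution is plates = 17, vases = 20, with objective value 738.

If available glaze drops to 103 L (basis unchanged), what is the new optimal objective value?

734

At the optimum: labor uses 88 of 88 (binding); glaze uses 105 of 105 (binding).
From A_Bᵀ y = c: 4·y_labor + 5·y_glaze = 34; 1·y_labor + 1·y_glaze = 8.
Solving: y_labor = 6, y_glaze = 2.
Δz = y_glaze·Δb = 2 × (-2) = -4, so new z* = 738 − 4 = 734.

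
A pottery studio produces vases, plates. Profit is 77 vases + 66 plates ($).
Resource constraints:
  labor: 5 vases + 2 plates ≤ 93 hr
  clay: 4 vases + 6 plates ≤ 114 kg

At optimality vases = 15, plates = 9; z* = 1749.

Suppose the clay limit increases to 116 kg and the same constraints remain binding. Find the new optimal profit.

1765

At the optimum: labor uses 93 of 93 (binding); clay uses 114 of 114 (binding).
From A_Bᵀ y = c: 5·y_labor + 4·y_clay = 77; 2·y_labor + 6·y_clay = 66.
→ y_labor = 9 and y_clay = 8.
Δz = y_clay·Δb = 8 × (2) = 16, so new z* = 1749 + 16 = 1765.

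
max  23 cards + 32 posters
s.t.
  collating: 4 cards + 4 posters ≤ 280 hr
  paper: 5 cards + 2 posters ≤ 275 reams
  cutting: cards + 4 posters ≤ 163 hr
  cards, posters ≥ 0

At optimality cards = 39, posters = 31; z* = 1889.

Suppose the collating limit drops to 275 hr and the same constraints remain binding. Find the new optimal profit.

1864

Check each constraint at x*: collating 280/280 (tight); paper 257/275 (slack 18); cutting 163/163 (tight).
By complementary slackness, y = 0 for the non-binding constraint.
The binding rows give the dual system: 4·y_collating + 1·y_cutting = 23 and 4·y_collating + 4·y_cutting = 32.
→ y_collating = 5 and y_cutting = 3.
Δz = y_collating·Δb = 5 × (-5) = -25, so new z* = 1889 − 25 = 1864.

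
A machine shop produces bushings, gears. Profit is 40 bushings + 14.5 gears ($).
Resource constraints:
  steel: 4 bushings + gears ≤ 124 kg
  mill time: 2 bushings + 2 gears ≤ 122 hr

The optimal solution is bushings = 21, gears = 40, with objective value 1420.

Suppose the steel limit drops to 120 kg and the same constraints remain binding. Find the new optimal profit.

Check each constraint at x*: steel 124/124 (tight); mill time 122/122 (tight).
The binding rows give the dual system: 4·y_steel + 2·y_mill time = 40 and 1·y_steel + 2·y_mill time = 14.5.
→ y_steel = 8.5 and y_mill time = 3.
Δz = y_steel·Δb = 8.5 × (-4) = -34, so new z* = 1420 − 34 = 1386.

1386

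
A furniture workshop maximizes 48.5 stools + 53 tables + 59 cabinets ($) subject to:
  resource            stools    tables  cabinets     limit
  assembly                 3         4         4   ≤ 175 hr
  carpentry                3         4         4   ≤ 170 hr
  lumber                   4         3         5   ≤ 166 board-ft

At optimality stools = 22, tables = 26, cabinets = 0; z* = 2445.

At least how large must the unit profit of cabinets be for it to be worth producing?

63

Binding: carpentry and lumber. Non-binding: assembly (5 unused).
By complementary slackness, y = 0 for the non-binding constraint.
From A_Bᵀ y = c: 3·y_carpentry + 4·y_lumber = 48.5; 4·y_carpentry + 3·y_lumber = 53.
Solving: y_carpentry = 9.5, y_lumber = 5.
cabinets enters the basis when its profit ≥ yᵀa₃ = 9.5·4 + 5·5 = 63.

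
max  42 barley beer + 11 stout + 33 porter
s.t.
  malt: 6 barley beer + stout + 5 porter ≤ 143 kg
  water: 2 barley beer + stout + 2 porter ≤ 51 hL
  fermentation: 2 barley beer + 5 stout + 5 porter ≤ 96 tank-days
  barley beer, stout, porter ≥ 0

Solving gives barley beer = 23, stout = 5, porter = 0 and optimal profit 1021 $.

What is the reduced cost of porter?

-4

Binding: malt and water. Non-binding: fermentation (25 unused).
By complementary slackness, y = 0 for the non-binding constraint.
From A_Bᵀ y = c: 6·y_malt + 2·y_water = 42; 1·y_malt + 1·y_water = 11.
Solving: y_malt = 5, y_water = 6.
Reduced cost of porter: c₃ − yᵀa₃ = 33 − (5·5 + 6·2) = 33 − 37 = -4.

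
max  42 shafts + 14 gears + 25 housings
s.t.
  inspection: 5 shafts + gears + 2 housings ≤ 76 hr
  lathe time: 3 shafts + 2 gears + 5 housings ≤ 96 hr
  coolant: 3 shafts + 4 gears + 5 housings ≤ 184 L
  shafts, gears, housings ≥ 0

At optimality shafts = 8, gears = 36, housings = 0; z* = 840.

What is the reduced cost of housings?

Check each constraint at x*: inspection 76/76 (tight); lathe time 96/96 (tight); coolant 168/184 (slack 16).
Slack constraints have shadow price 0 (complementary slackness).
The binding rows give the dual system: 5·y_inspection + 3·y_lathe time = 42 and 1·y_inspection + 2·y_lathe time = 14.
This yields shadow prices y_inspection = 6, y_lathe time = 4.
Reduced cost of housings: c₃ − yᵀa₃ = 25 − (6·2 + 4·5) = 25 − 32 = -7.

-7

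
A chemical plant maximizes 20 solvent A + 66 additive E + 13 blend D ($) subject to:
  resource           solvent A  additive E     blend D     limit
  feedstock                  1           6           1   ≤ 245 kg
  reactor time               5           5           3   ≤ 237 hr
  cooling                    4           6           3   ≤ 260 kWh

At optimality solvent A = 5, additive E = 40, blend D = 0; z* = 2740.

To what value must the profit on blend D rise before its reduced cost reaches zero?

17

Check each constraint at x*: feedstock 245/245 (tight); reactor time 225/237 (slack 12); cooling 260/260 (tight).
By complementary slackness, y = 0 for the non-binding constraint.
From A_Bᵀ y = c: 1·y_feedstock + 4·y_cooling = 20; 6·y_feedstock + 6·y_cooling = 66.
This yields shadow prices y_feedstock = 8, y_cooling = 3.
blend D enters the basis when its profit ≥ yᵀa₃ = 8·1 + 3·3 = 17.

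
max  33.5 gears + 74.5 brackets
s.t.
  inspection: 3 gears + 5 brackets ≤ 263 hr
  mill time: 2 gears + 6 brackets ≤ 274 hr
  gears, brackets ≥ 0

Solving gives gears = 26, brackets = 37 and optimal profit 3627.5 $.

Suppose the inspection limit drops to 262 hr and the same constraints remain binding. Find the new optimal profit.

Both inspection and mill time are binding at x*.
The binding rows give the dual system: 3·y_inspection + 2·y_mill time = 33.5 and 5·y_inspection + 6·y_mill time = 74.5.
Solving: y_inspection = 6.5, y_mill time = 7.
Δz = y_inspection·Δb = 6.5 × (-1) = -6.5, so new z* = 3627.5 − 6.5 = 3621.

3621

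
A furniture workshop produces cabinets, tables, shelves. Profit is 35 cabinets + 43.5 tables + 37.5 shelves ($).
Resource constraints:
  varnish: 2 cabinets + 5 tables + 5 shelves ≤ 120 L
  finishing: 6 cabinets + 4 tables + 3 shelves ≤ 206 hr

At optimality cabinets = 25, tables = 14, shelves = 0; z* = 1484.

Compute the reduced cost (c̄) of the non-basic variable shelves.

At the optimum: varnish uses 120 of 120 (binding); finishing uses 206 of 206 (binding).
The binding rows give the dual system: 2·y_varnish + 6·y_finishing = 35 and 5·y_varnish + 4·y_finishing = 43.5.
This yields shadow prices y_varnish = 5.5, y_finishing = 4.
Reduced cost of shelves: c₃ − yᵀa₃ = 37.5 − (5.5·5 + 4·3) = 37.5 − 39.5 = -2.

-2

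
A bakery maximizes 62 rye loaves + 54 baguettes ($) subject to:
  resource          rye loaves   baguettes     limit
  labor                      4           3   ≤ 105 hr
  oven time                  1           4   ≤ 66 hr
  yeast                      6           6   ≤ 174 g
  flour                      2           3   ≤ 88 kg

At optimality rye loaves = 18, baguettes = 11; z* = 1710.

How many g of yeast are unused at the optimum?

0

yeast used = 6·18 + 6·11 = 174; slack = 174 − 174 = 0.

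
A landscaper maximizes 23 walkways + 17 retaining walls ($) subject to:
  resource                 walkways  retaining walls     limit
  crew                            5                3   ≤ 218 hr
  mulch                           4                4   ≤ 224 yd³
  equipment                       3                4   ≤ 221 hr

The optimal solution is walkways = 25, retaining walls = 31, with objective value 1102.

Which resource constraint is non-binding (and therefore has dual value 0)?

crew: 218/218 (binding)
mulch: 224/224 (binding)
equipment: 199/221 (slack 22)
By complementary slackness, a constraint with positive slack has shadow price 0 → equipment.

equipment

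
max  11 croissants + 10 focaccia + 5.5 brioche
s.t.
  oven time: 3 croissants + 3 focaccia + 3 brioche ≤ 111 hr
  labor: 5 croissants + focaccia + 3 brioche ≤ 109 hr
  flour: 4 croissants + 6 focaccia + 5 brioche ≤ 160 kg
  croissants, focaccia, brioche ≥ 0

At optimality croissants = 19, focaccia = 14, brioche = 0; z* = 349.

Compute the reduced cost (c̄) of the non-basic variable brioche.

At the optimum: oven time uses 99 of 111 (slack = 12); labor uses 109 of 109 (binding); flour uses 160 of 160 (binding).
Since oven time is not tight, its dual is 0.
The binding rows give the dual system: 5·y_labor + 4·y_flour = 11 and 1·y_labor + 6·y_flour = 10.
Solving: y_labor = 1, y_flour = 1.5.
Reduced cost of brioche: c₃ − yᵀa₃ = 5.5 − (1·3 + 1.5·5) = 5.5 − 10.5 = -5.

-5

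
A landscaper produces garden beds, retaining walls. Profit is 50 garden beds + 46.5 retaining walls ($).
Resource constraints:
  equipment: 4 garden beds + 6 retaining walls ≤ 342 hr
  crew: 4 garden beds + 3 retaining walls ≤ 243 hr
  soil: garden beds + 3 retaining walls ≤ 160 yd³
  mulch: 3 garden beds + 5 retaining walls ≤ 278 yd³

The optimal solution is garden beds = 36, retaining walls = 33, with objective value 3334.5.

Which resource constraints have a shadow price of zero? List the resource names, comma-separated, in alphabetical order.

mulch, soil

equipment: 342/342 (binding)
crew: 243/243 (binding)
soil: 135/160 (slack 25)
mulch: 273/278 (slack 5)
By complementary slackness, a constraint with positive slack has shadow price 0 → mulch, soil.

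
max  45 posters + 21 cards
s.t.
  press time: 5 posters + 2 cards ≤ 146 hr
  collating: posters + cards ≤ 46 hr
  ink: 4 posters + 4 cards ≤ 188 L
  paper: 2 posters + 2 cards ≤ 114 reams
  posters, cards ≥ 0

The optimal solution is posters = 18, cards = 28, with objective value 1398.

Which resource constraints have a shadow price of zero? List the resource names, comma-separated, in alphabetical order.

ink, paper

press time: 146/146 (binding)
collating: 46/46 (binding)
ink: 184/188 (slack 4)
paper: 92/114 (slack 22)
By complementary slackness, a constraint with positive slack has shadow price 0 → ink, paper.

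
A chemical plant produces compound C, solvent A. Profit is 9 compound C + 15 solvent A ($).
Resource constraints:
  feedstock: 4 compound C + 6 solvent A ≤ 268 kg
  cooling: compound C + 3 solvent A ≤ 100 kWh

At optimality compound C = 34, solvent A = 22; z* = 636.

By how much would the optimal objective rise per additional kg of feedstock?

2

Check each constraint at x*: feedstock 268/268 (tight); cooling 100/100 (tight).
The binding rows give the dual system: 4·y_feedstock + 1·y_cooling = 9 and 6·y_feedstock + 3·y_cooling = 15.
Solving: y_feedstock = 2, y_cooling = 1.
Shadow price of feedstock = 2.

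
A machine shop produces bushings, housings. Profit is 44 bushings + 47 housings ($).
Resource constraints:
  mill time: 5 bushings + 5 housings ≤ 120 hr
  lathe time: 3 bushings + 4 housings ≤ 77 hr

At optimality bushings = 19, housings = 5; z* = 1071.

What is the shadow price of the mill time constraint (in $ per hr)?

7

At the optimum: mill time uses 120 of 120 (binding); lathe time uses 77 of 77 (binding).
Dual feasibility on the basic columns requires 5·y_mill time + 3·y_lathe time = 44, 5·y_mill time + 4·y_lathe time = 47.
This yields shadow prices y_mill time = 7, y_lathe time = 3.
Shadow price of mill time = 7.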